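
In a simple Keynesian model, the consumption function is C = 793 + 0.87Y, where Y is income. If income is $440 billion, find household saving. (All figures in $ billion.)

S = -735.8

C = 793 + 0.87(440) = 793 + 382.8 = 1175.8
S = Y − C = 440 − 1175.8 = -735.8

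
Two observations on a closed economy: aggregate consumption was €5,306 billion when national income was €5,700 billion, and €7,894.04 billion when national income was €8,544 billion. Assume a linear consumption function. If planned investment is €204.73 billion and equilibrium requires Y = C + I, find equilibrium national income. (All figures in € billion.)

MPC = (7894.04 − 5306)/(8544 − 5700) = 2588.04/2844 = 0.91
a = 5306 − 0.91(5700) = 119
Equilibrium: Y = 119 + 0.91Y + 204.73
0.09Y = 323.73, so Y = 323.73/0.09 = 3597

Y = 3597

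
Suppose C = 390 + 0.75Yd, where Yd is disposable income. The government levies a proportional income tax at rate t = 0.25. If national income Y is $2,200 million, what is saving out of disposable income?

S = 22.5

Yd = (1 − 0.25)(2200) = 0.75(2200) = 1650
C = 390 + 0.75(1650) = 390 + 1237.5 = 1627.5
S = Yd − C = 1650 − 1627.5 = 22.5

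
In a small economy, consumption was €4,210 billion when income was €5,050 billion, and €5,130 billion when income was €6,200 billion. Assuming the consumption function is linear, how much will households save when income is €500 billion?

S = -70

MPC = (5130 − 4210)/(6200 − 5050) = 920/1150 = 0.8
a = 4210 − 0.8(5050) = 4210 − 4040 = 170
C = 170 + 0.8(500) = 570
S = 500 − 570 = -70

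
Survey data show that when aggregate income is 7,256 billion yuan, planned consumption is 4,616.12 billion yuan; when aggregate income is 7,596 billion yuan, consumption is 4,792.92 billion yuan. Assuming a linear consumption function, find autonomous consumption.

a = 843

MPC = ΔC/ΔY = (4792.92 − 4616.12)/(7596 − 7256) = 176.8/340 = 0.52
a = C − MPC·Y = 4616.12 − 0.52(7256) = 4616.12 − 3773.12 = 843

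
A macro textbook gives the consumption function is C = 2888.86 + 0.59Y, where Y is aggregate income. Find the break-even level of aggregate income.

Y = 7046

At break-even, C = Y: 2888.86 + 0.59Y = Y
0.41Y = 2888.86, so Y = 2888.86/0.41 = 7046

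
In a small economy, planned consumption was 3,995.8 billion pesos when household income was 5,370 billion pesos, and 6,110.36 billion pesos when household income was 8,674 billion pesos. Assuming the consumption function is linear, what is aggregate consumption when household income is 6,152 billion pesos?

MPC = (6110.36 − 3995.8)/(8674 − 5370) = 2114.56/3304 = 0.64
a = 3995.8 − 0.64(5370) = 3995.8 − 3436.8 = 559
C = 559 + 0.64(6152) = 559 + 3937.28 = 4496.28

C = 4496.28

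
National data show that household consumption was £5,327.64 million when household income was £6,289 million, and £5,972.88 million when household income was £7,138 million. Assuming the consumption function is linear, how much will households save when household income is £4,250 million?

S = 472

MPC = (5972.88 − 5327.64)/(7138 − 6289) = 645.24/849 = 0.76
a = 5327.64 − 0.76(6289) = 5327.64 − 4779.64 = 548
C = 548 + 0.76(4250) = 3778
S = 4250 − 3778 = 472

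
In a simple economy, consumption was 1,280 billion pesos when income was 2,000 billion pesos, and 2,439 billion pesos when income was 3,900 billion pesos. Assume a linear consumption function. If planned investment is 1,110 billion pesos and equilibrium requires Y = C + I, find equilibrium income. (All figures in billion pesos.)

MPC = (2439 − 1280)/(3900 − 2000) = 1159/1900 = 0.61
a = 1280 − 0.61(2000) = 60
Equilibrium: Y = 60 + 0.61Y + 1110
0.39Y = 1170, so Y = 1170/0.39 = 3000

Y = 3000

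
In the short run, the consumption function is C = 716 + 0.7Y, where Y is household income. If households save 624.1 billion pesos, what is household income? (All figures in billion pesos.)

Y = 4467

S = Y − C = -716 + 0.3Y
-716 + 0.3Y = 624.1, so 0.3Y = 1340.1 and Y = 4467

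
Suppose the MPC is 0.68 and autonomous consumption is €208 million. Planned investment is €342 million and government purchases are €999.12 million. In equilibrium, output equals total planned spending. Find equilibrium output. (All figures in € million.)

Y = 4841

Y = C + I + G = 208 + 0.68Y + 342 + 999.12
Y − 0.68Y = 1549.12
0.32Y = 1549.12, so Y = 1549.12/0.32 = 4841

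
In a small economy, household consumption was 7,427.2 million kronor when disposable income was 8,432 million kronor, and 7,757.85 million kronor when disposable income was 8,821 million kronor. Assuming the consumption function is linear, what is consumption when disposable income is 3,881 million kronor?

MPC = (7757.85 − 7427.2)/(8821 − 8432) = 330.65/389 = 0.85
a = 7427.2 − 0.85(8432) = 7427.2 − 7167.2 = 260
C = 260 + 0.85(3881) = 260 + 3298.85 = 3558.85

C = 3558.85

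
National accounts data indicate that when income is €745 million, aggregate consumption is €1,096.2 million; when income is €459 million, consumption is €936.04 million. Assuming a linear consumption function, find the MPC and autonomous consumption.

MPC = ΔC/ΔY = (1096.2 − 936.04)/(745 − 459) = 160.16/286 = 0.56
a = C − MPC·Y = 936.04 − 0.56(459) = 936.04 − 257.04 = 679

MPC = 0.56; a = 679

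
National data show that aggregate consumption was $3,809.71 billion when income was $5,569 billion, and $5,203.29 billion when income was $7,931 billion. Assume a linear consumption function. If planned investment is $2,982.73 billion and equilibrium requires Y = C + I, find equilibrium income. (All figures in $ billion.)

MPC = (5203.29 − 3809.71)/(7931 − 5569) = 1393.58/2362 = 0.59
a = 3809.71 − 0.59(5569) = 524
Equilibrium: Y = 524 + 0.59Y + 2982.73
0.41Y = 3506.73, so Y = 3506.73/0.41 = 8553

Y = 8553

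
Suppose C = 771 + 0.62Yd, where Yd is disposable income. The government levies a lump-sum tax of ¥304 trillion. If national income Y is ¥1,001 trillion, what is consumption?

C = 1203.14

Yd = Y − T = 1001 − 304 = 697
C = 771 + 0.62(697) = 771 + 432.14 = 1203.14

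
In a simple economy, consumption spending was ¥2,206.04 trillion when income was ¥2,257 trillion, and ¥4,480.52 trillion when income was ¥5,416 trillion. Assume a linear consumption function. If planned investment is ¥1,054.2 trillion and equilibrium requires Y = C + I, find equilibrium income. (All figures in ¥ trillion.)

Y = 5840

MPC = (4480.52 − 2206.04)/(5416 − 2257) = 2274.48/3159 = 0.72
a = 2206.04 − 0.72(2257) = 581
Equilibrium: Y = 581 + 0.72Y + 1054.2
0.28Y = 1635.2, so Y = 1635.2/0.28 = 5840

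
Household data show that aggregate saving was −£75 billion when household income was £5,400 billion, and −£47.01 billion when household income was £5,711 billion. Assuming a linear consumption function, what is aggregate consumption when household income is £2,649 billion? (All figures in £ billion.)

C = 2971.59

MPS = ΔS/ΔY = (-47.01 − (-75))/(5711 − 5400) = 27.99/311 = 0.09
MPC = 1 − MPS = 0.91
Autonomous saving = -75 − 0.09(5400) = -561, so a = 561
C = 561 + 0.91(2649) = 561 + 2410.59 = 2971.59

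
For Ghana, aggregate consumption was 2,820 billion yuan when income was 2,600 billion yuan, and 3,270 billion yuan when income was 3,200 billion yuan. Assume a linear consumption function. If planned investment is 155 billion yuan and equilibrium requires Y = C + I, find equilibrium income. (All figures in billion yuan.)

MPC = (3270 − 2820)/(3200 − 2600) = 450/600 = 0.75
a = 2820 − 0.75(2600) = 870
Equilibrium: Y = 870 + 0.75Y + 155
0.25Y = 1025, so Y = 1025/0.25 = 4100

Y = 4100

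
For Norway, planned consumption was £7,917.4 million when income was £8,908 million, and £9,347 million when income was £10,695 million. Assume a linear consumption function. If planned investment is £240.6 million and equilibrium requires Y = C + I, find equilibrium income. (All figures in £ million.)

MPC = (9347 − 7917.4)/(10695 − 8908) = 1429.6/1787 = 0.8
a = 7917.4 − 0.8(8908) = 791
Equilibrium: Y = 791 + 0.8Y + 240.6
0.2Y = 1031.6, so Y = 1031.6/0.2 = 5158

Y = 5158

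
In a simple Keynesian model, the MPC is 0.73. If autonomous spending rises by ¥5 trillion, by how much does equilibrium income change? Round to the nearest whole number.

ΔY ≈ 19

The multiplier is 1/(1 − MPC) = 1/0.27.
ΔY = 5/0.27 = 18.52 ≈ 19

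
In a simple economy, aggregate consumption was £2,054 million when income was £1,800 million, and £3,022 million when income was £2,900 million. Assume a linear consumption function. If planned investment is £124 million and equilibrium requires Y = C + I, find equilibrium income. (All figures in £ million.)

MPC = (3022 − 2054)/(2900 − 1800) = 968/1100 = 0.88
a = 2054 − 0.88(1800) = 470
Equilibrium: Y = 470 + 0.88Y + 124
0.12Y = 594, so Y = 594/0.12 = 4950

Y = 4950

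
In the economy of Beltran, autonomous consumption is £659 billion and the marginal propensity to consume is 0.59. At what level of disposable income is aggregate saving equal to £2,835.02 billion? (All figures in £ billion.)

Y = 8522

S = Y − C = -659 + 0.41Y
-659 + 0.41Y = 2835.02, so 0.41Y = 3494.02 and Y = 8522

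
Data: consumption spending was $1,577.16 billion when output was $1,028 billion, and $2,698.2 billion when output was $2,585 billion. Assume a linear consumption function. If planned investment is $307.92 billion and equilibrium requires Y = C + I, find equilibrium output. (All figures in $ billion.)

Y = 4089

MPC = (2698.2 − 1577.16)/(2585 − 1028) = 1121.04/1557 = 0.72
a = 1577.16 − 0.72(1028) = 837
Equilibrium: Y = 837 + 0.72Y + 307.92
0.28Y = 1144.92, so Y = 1144.92/0.28 = 4089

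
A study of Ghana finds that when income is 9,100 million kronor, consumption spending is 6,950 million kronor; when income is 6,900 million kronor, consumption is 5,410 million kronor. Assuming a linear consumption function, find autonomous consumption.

MPC = ΔC/ΔY = (6950 − 5410)/(9100 − 6900) = 1540/2200 = 0.7
a = C − MPC·Y = 5410 − 0.7(6900) = 5410 − 4830 = 580

a = 580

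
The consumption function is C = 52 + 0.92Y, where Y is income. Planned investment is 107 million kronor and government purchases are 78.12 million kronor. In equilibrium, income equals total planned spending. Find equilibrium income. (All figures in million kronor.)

Y = C + I + G = 52 + 0.92Y + 107 + 78.12
Y − 0.92Y = 237.12
0.08Y = 237.12, so Y = 237.12/0.08 = 2964

Y = 2964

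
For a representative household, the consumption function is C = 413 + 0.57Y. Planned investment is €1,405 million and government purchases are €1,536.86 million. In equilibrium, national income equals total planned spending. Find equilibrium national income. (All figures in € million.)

Y = 7802

Y = C + I + G = 413 + 0.57Y + 1405 + 1536.86
Y − 0.57Y = 3354.86
0.43Y = 3354.86, so Y = 3354.86/0.43 = 7802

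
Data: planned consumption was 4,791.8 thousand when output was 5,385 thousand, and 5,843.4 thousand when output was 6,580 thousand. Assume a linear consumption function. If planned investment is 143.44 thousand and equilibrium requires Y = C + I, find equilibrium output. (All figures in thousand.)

MPC = (5843.4 − 4791.8)/(6580 − 5385) = 1051.6/1195 = 0.88
a = 4791.8 − 0.88(5385) = 53
Equilibrium: Y = 53 + 0.88Y + 143.44
0.12Y = 196.44, so Y = 196.44/0.12 = 1637

Y = 1637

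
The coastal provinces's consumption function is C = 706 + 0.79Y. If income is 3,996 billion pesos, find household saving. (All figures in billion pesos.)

C = 706 + 0.79(3996) = 706 + 3156.84 = 3862.84
S = Y − C = 3996 − 3862.84 = 133.16

S = 133.16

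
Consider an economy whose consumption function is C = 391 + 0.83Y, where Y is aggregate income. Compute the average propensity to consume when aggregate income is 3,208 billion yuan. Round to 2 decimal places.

C = 391 + 0.83(3208) = 3053.64
APC = C/Y = 3053.64/3208 = 0.95

APC = 0.95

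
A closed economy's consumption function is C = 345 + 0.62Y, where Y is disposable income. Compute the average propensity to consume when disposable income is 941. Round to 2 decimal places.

APC = 0.99

C = 345 + 0.62(941) = 928.42
APC = C/Y = 928.42/941 = 0.99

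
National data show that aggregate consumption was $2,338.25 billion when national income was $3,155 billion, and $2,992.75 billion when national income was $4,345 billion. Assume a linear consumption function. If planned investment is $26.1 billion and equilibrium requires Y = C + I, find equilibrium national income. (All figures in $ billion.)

Y = 1398

MPC = (2992.75 − 2338.25)/(4345 − 3155) = 654.5/1190 = 0.55
a = 2338.25 − 0.55(3155) = 603
Equilibrium: Y = 603 + 0.55Y + 26.1
0.45Y = 629.1, so Y = 629.1/0.45 = 1398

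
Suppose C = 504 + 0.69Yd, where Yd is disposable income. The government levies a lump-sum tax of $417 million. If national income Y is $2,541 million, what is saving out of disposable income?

S = 154.44

Yd = Y − T = 2541 − 417 = 2124
C = 504 + 0.69(2124) = 504 + 1465.56 = 1969.56
S = Yd − C = 2124 − 1969.56 = 154.44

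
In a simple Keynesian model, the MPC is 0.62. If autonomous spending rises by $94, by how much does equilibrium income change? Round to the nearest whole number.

ΔY ≈ 247

The multiplier is 1/(1 − MPC) = 1/0.38.
ΔY = 94/0.38 = 247.37 ≈ 247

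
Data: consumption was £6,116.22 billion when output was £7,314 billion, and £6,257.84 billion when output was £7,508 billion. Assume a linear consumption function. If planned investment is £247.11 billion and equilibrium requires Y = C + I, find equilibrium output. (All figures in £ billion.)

Y = 3793

MPC = (6257.84 − 6116.22)/(7508 − 7314) = 141.62/194 = 0.73
a = 6116.22 − 0.73(7314) = 777
Equilibrium: Y = 777 + 0.73Y + 247.11
0.27Y = 1024.11, so Y = 1024.11/0.27 = 3793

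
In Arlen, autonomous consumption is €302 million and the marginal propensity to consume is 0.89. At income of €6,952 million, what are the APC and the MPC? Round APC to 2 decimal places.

MPC = 0.89 (the slope of the consumption function)
C = 302 + 0.89(6952) = 6489.28, so APC = 6489.28/6952 = 0.93

APC = 0.93; MPC = 0.89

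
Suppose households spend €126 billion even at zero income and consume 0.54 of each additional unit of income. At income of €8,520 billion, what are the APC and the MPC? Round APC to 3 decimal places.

MPC = 0.54 (the slope of the consumption function)
C = 126 + 0.54(8520) = 4726.8, so APC = 4726.8/8520 = 0.555

APC = 0.555; MPC = 0.54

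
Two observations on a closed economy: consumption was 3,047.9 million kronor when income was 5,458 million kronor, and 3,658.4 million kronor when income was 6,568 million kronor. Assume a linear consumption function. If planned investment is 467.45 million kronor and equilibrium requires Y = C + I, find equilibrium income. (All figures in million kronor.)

Y = 1141

MPC = (3658.4 − 3047.9)/(6568 − 5458) = 610.5/1110 = 0.55
a = 3047.9 − 0.55(5458) = 46
Equilibrium: Y = 46 + 0.55Y + 467.45
0.45Y = 513.45, so Y = 513.45/0.45 = 1141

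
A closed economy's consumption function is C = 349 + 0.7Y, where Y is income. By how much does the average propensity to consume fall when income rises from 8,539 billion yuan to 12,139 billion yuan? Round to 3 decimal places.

ΔAPC = 0.012

At Y = 8539: C = 349 + 0.7(8539) = 6326.3, APC = 6326.3/8539 = 0.7409
At Y = 12139: C = 8846.3, APC = 8846.3/12139 = 0.7288
Fall in APC = 0.7409 − 0.7288 = 0.0121 ≈ 0.012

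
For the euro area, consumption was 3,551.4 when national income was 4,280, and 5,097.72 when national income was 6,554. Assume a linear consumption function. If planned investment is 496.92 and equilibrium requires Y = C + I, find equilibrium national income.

Y = 3556

MPC = (5097.72 − 3551.4)/(6554 − 4280) = 1546.32/2274 = 0.68
a = 3551.4 − 0.68(4280) = 641
Equilibrium: Y = 641 + 0.68Y + 496.92
0.32Y = 1137.92, so Y = 1137.92/0.32 = 3556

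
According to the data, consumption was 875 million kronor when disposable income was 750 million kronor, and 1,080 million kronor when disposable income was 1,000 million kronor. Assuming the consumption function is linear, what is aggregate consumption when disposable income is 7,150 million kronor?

MPC = (1080 − 875)/(1000 − 750) = 205/250 = 0.82
a = 875 − 0.82(750) = 875 − 615 = 260
C = 260 + 0.82(7150) = 260 + 5863 = 6123

C = 6123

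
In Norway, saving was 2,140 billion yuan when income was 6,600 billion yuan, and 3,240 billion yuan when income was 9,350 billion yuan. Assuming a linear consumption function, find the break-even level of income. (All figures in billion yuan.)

Y = 1250

MPS = ΔS/ΔY = (3240 − 2140)/(9350 − 6600) = 1100/2750 = 0.4
MPC = 1 − MPS = 0.6
From S(6600) = 2140: −a + 0.4(6600) = 2140, so a = 2640 − 2140 = 500
Break-even (S = 0): Y = a/MPS = 500/0.4 = 1250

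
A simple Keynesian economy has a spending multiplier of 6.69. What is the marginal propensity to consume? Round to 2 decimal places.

k = 1/(1 − MPC), so 1 − MPC = 1/k = 1/6.69 = 0.1495
MPC = 1 − 0.1495 = 0.85

MPC = 0.85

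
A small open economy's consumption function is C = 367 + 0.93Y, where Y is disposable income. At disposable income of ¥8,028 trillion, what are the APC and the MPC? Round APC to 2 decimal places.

APC = 0.98; MPC = 0.93

MPC = 0.93 (the slope of the consumption function)
C = 367 + 0.93(8028) = 7833.04, so APC = 7833.04/8028 = 0.98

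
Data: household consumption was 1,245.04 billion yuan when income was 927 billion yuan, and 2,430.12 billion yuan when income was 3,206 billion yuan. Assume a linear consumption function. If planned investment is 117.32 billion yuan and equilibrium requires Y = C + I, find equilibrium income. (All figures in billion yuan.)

Y = 1834

MPC = (2430.12 − 1245.04)/(3206 − 927) = 1185.08/2279 = 0.52
a = 1245.04 − 0.52(927) = 763
Equilibrium: Y = 763 + 0.52Y + 117.32
0.48Y = 880.32, so Y = 880.32/0.48 = 1834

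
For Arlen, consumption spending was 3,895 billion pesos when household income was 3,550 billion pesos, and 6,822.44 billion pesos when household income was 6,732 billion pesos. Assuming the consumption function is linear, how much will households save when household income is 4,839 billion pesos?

S = -241.88

MPC = (6822.44 − 3895)/(6732 − 3550) = 2927.44/3182 = 0.92
a = 3895 − 0.92(3550) = 3895 − 3266 = 629
C = 629 + 0.92(4839) = 5080.88
S = 4839 − 5080.88 = -241.88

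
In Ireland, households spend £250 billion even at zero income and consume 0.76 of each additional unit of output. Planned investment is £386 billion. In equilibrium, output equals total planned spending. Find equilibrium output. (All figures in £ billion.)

Y = 2650

Y = C + I = 250 + 0.76Y + 386
Y − 0.76Y = 636
0.24Y = 636, so Y = 636/0.24 = 2650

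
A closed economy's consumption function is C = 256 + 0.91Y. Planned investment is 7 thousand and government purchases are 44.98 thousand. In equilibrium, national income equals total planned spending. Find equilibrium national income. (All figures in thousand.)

Y = C + I + G = 256 + 0.91Y + 7 + 44.98
Y − 0.91Y = 307.98
0.09Y = 307.98, so Y = 307.98/0.09 = 3422

Y = 3422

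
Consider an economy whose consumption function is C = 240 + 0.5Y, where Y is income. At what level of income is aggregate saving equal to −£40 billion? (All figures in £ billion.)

Y = 400

S = Y − C = -240 + 0.5Y
-240 + 0.5Y = -40, so 0.5Y = 200 and Y = 400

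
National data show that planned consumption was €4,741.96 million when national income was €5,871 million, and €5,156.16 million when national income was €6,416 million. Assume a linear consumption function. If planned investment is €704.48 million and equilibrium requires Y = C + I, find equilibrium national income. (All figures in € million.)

MPC = (5156.16 − 4741.96)/(6416 − 5871) = 414.2/545 = 0.76
a = 4741.96 − 0.76(5871) = 280
Equilibrium: Y = 280 + 0.76Y + 704.48
0.24Y = 984.48, so Y = 984.48/0.24 = 4102

Y = 4102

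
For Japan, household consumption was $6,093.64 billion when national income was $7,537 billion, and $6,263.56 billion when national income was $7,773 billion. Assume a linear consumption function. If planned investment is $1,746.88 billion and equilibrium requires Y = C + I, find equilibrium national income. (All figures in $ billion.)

Y = 8621

MPC = (6263.56 − 6093.64)/(7773 − 7537) = 169.92/236 = 0.72
a = 6093.64 − 0.72(7537) = 667
Equilibrium: Y = 667 + 0.72Y + 1746.88
0.28Y = 2413.88, so Y = 2413.88/0.28 = 8621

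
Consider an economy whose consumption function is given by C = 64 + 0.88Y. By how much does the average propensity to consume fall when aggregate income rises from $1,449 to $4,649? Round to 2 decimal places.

ΔAPC = 0.03

At Y = 1449: C = 64 + 0.88(1449) = 1339.12, APC = 1339.12/1449 = 0.924
At Y = 4649: C = 4155.12, APC = 4155.12/4649 = 0.894
Fall in APC = 0.924 − 0.894 = 0.03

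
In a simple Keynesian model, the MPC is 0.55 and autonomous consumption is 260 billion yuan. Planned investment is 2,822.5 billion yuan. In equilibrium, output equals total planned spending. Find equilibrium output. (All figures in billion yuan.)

Y = C + I = 260 + 0.55Y + 2822.5
Y − 0.55Y = 3082.5
0.45Y = 3082.5, so Y = 3082.5/0.45 = 6850

Y = 6850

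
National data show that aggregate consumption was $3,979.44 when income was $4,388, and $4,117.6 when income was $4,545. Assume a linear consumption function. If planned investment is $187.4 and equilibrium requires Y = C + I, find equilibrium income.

Y = 2545

MPC = (4117.6 − 3979.44)/(4545 − 4388) = 138.16/157 = 0.88
a = 3979.44 − 0.88(4388) = 118
Equilibrium: Y = 118 + 0.88Y + 187.4
0.12Y = 305.4, so Y = 305.4/0.12 = 2545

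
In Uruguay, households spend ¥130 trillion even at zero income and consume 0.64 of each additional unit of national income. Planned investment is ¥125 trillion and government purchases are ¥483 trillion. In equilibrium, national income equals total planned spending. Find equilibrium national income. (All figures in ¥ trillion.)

Y = C + I + G = 130 + 0.64Y + 125 + 483
Y − 0.64Y = 738
0.36Y = 738, so Y = 738/0.36 = 2050

Y = 2050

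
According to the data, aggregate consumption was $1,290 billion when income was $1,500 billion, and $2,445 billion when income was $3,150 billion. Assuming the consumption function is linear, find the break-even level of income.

Y = 800

MPC = (2445 − 1290)/(3150 − 1500) = 1155/1650 = 0.7
a = 1290 − 0.7(1500) = 1290 − 1050 = 240
Break-even: Y = a/(1−MPC) = 240/0.3 = 800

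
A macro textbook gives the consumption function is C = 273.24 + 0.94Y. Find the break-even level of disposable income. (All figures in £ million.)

At break-even, C = Y: 273.24 + 0.94Y = Y
0.06Y = 273.24, so Y = 273.24/0.06 = 4554

Y = 4554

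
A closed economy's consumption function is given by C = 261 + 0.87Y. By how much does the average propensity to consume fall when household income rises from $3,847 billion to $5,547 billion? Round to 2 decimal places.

At Y = 3847: C = 261 + 0.87(3847) = 3607.89, APC = 3607.89/3847 = 0.938
At Y = 5547: C = 5086.89, APC = 5086.89/5547 = 0.917
Fall in APC = 0.938 − 0.917 = 0.021 ≈ 0.02

ΔAPC = 0.02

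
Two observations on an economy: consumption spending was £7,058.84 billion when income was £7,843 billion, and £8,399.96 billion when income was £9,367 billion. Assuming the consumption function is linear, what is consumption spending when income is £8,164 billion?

MPC = (8399.96 − 7058.84)/(9367 − 7843) = 1341.12/1524 = 0.88
a = 7058.84 − 0.88(7843) = 7058.84 − 6901.84 = 157
C = 157 + 0.88(8164) = 157 + 7184.32 = 7341.32

C = 7341.32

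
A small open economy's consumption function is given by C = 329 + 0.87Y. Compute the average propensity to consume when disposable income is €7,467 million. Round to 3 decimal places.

C = 329 + 0.87(7467) = 6825.29
APC = C/Y = 6825.29/7467 = 0.914

APC = 0.914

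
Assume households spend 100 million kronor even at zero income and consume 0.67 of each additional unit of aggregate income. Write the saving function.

S = Y − C = Y − (100 + 0.67Y) = -100 + (1 − 0.67)Y

S = -100 + 0.33Y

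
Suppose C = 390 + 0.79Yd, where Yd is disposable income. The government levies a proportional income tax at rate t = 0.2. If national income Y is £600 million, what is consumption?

C = 769.2

Yd = (1 − 0.2)(600) = 0.8(600) = 480
C = 390 + 0.79(480) = 390 + 379.2 = 769.2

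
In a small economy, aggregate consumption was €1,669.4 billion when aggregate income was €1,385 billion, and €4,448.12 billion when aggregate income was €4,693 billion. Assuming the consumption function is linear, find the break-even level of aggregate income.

MPC = (4448.12 − 1669.4)/(4693 − 1385) = 2778.72/3308 = 0.84
a = 1669.4 − 0.84(1385) = 1669.4 − 1163.4 = 506
Break-even: Y = a/(1−MPC) = 506/0.16 = 3162.5

Y = 3162.5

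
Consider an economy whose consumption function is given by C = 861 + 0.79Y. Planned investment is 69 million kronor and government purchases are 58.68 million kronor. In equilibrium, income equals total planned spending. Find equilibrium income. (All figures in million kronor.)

Y = C + I + G = 861 + 0.79Y + 69 + 58.68
Y − 0.79Y = 988.68
0.21Y = 988.68, so Y = 988.68/0.21 = 4708

Y = 4708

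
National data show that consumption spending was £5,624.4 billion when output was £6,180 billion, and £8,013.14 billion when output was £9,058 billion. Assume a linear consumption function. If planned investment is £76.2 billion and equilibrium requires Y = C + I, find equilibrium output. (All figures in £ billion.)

MPC = (8013.14 − 5624.4)/(9058 − 6180) = 2388.74/2878 = 0.83
a = 5624.4 − 0.83(6180) = 495
Equilibrium: Y = 495 + 0.83Y + 76.2
0.17Y = 571.2, so Y = 571.2/0.17 = 3360

Y = 3360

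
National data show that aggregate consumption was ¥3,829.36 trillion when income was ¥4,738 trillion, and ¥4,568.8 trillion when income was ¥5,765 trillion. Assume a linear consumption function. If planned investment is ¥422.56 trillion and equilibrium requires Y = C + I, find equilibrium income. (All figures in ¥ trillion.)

MPC = (4568.8 − 3829.36)/(5765 − 4738) = 739.44/1027 = 0.72
a = 3829.36 − 0.72(4738) = 418
Equilibrium: Y = 418 + 0.72Y + 422.56
0.28Y = 840.56, so Y = 840.56/0.28 = 3002

Y = 3002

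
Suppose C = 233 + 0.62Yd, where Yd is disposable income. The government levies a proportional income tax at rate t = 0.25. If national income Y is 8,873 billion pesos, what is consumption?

C = 4358.945

Yd = (1 − 0.25)(8873) = 0.75(8873) = 6654.75
C = 233 + 0.62(6654.75) = 233 + 4125.945 = 4358.945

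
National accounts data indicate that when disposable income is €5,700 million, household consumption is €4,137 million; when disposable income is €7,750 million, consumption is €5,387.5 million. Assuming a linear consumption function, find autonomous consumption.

a = 660

MPC = ΔC/ΔY = (5387.5 − 4137)/(7750 − 5700) = 1250.5/2050 = 0.61
a = C − MPC·Y = 4137 − 0.61(5700) = 4137 − 3477 = 660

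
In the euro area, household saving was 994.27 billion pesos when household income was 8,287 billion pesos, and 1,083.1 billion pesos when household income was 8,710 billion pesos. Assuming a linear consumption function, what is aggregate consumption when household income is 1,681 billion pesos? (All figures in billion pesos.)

MPS = ΔS/ΔY = (1083.1 − 994.27)/(8710 − 8287) = 88.83/423 = 0.21
MPC = 1 − MPS = 0.79
Autonomous saving = 994.27 − 0.21(8287) = -746, so a = 746
C = 746 + 0.79(1681) = 746 + 1327.99 = 2073.99

C = 2073.99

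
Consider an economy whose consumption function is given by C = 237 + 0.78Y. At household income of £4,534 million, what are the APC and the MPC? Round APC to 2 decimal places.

APC = 0.83; MPC = 0.78

MPC = 0.78 (the slope of the consumption function)
C = 237 + 0.78(4534) = 3773.52, so APC = 3773.52/4534 = 0.83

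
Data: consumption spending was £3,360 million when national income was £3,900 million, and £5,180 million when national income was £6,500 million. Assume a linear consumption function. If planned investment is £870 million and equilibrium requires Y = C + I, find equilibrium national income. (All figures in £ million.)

Y = 5000

MPC = (5180 − 3360)/(6500 − 3900) = 1820/2600 = 0.7
a = 3360 − 0.7(3900) = 630
Equilibrium: Y = 630 + 0.7Y + 870
0.3Y = 1500, so Y = 1500/0.3 = 5000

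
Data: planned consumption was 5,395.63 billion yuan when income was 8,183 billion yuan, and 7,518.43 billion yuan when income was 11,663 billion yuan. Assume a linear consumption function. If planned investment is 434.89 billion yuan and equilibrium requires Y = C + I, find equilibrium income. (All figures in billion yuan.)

Y = 2151

MPC = (7518.43 − 5395.63)/(11663 − 8183) = 2122.8/3480 = 0.61
a = 5395.63 − 0.61(8183) = 404
Equilibrium: Y = 404 + 0.61Y + 434.89
0.39Y = 838.89, so Y = 838.89/0.39 = 2151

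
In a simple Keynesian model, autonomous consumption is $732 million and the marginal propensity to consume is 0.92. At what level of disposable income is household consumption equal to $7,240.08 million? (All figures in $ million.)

Y = 7074

732 + 0.92Y = 7240.08
0.92Y = 6508.08, so Y = 6508.08/0.92 = 7074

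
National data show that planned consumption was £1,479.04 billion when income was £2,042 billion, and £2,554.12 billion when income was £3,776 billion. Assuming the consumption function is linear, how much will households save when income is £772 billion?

MPC = (2554.12 − 1479.04)/(3776 − 2042) = 1075.08/1734 = 0.62
a = 1479.04 − 0.62(2042) = 1479.04 − 1266.04 = 213
C = 213 + 0.62(772) = 691.64
S = 772 − 691.64 = 80.36

S = 80.36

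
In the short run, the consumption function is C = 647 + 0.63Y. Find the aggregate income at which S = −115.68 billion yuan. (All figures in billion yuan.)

Y = 1436

S = Y − C = -647 + 0.37Y
-647 + 0.37Y = -115.68, so 0.37Y = 531.32 and Y = 1436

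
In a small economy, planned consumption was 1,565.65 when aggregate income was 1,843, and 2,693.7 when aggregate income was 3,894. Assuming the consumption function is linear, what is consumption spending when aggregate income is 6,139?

MPC = (2693.7 − 1565.65)/(3894 − 1843) = 1128.05/2051 = 0.55
a = 1565.65 − 0.55(1843) = 1565.65 − 1013.65 = 552
C = 552 + 0.55(6139) = 552 + 3376.45 = 3928.45

C = 3928.45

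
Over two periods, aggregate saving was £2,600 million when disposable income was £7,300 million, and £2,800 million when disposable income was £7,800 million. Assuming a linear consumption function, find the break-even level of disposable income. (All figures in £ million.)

Y = 800

MPS = ΔS/ΔY = (2800 − 2600)/(7800 − 7300) = 200/500 = 0.4
MPC = 1 − MPS = 0.6
From S(7300) = 2600: −a + 0.4(7300) = 2600, so a = 2920 − 2600 = 320
Break-even (S = 0): Y = a/MPS = 320/0.4 = 800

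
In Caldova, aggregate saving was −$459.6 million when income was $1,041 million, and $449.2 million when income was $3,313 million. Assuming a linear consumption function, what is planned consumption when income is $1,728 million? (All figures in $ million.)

MPS = ΔS/ΔY = (449.2 − (-459.6))/(3313 − 1041) = 908.8/2272 = 0.4
MPC = 1 − MPS = 0.6
Autonomous saving = -459.6 − 0.4(1041) = -876, so a = 876
C = 876 + 0.6(1728) = 876 + 1036.8 = 1912.8

C = 1912.8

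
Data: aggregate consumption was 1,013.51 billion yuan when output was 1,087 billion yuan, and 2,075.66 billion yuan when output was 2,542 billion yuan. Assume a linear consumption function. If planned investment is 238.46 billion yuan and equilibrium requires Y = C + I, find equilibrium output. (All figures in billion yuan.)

MPC = (2075.66 − 1013.51)/(2542 − 1087) = 1062.15/1455 = 0.73
a = 1013.51 − 0.73(1087) = 220
Equilibrium: Y = 220 + 0.73Y + 238.46
0.27Y = 458.46, so Y = 458.46/0.27 = 1698

Y = 1698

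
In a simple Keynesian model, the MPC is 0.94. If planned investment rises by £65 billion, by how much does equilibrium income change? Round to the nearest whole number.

ΔY ≈ 1083

The multiplier is 1/(1 − MPC) = 1/0.06.
ΔY = 65/0.06 = 1083.33 ≈ 1083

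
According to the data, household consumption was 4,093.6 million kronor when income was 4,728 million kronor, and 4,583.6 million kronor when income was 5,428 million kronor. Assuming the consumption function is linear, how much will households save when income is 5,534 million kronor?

S = 876.2

MPC = (4583.6 − 4093.6)/(5428 − 4728) = 490/700 = 0.7
a = 4093.6 − 0.7(4728) = 4093.6 − 3309.6 = 784
C = 784 + 0.7(5534) = 4657.8
S = 5534 − 4657.8 = 876.2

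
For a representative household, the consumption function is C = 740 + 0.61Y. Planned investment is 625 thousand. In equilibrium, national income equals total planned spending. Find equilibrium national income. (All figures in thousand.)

Y = C + I = 740 + 0.61Y + 625
Y − 0.61Y = 1365
0.39Y = 1365, so Y = 1365/0.39 = 3500

Y = 3500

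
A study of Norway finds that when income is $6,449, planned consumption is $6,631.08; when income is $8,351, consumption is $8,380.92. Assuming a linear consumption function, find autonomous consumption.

a = 698

MPC = ΔC/ΔY = (8380.92 − 6631.08)/(8351 − 6449) = 1749.84/1902 = 0.92
a = C − MPC·Y = 6631.08 − 0.92(6449) = 6631.08 − 5933.08 = 698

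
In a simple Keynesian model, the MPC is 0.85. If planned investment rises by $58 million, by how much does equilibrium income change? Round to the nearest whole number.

The multiplier is 1/(1 − MPC) = 1/0.15.
ΔY = 58/0.15 = 386.67 ≈ 387

ΔY ≈ 387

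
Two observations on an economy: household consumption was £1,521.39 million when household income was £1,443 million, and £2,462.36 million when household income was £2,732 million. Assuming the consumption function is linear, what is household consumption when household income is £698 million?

MPC = (2462.36 − 1521.39)/(2732 − 1443) = 940.97/1289 = 0.73
a = 1521.39 − 0.73(1443) = 1521.39 − 1053.39 = 468
C = 468 + 0.73(698) = 468 + 509.54 = 977.54

C = 977.54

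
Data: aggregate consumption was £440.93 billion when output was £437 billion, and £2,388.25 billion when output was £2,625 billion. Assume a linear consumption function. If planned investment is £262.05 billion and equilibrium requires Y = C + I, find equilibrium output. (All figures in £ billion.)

MPC = (2388.25 − 440.93)/(2625 − 437) = 1947.32/2188 = 0.89
a = 440.93 − 0.89(437) = 52
Equilibrium: Y = 52 + 0.89Y + 262.05
0.11Y = 314.05, so Y = 314.05/0.11 = 2855

Y = 2855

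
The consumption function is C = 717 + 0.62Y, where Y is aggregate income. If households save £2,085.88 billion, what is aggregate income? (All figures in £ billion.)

S = Y − C = -717 + 0.38Y
-717 + 0.38Y = 2085.88, so 0.38Y = 2802.88 and Y = 7376

Y = 7376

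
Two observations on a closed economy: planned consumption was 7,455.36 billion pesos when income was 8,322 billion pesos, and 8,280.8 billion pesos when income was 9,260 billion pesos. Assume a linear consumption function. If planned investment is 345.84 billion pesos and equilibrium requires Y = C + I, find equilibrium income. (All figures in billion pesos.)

Y = 3982

MPC = (8280.8 − 7455.36)/(9260 − 8322) = 825.44/938 = 0.88
a = 7455.36 − 0.88(8322) = 132
Equilibrium: Y = 132 + 0.88Y + 345.84
0.12Y = 477.84, so Y = 477.84/0.12 = 3982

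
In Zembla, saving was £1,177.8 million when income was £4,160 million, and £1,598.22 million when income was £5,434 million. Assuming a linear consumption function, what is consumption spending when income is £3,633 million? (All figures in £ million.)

C = 2629.11

MPS = ΔS/ΔY = (1598.22 − 1177.8)/(5434 − 4160) = 420.42/1274 = 0.33
MPC = 1 − MPS = 0.67
Autonomous saving = 1177.8 − 0.33(4160) = -195, so a = 195
C = 195 + 0.67(3633) = 195 + 2434.11 = 2629.11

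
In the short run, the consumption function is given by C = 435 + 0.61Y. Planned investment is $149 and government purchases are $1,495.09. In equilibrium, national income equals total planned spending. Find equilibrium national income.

Y = C + I + G = 435 + 0.61Y + 149 + 1495.09
Y − 0.61Y = 2079.09
0.39Y = 2079.09, so Y = 2079.09/0.39 = 5331

Y = 5331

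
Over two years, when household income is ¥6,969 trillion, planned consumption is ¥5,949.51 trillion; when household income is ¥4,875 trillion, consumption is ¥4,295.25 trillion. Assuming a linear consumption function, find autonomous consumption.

a = 444

MPC = ΔC/ΔY = (5949.51 − 4295.25)/(6969 − 4875) = 1654.26/2094 = 0.79
a = C − MPC·Y = 4295.25 − 0.79(4875) = 4295.25 − 3851.25 = 444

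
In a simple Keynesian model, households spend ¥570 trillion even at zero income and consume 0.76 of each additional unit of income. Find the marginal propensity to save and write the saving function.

MPS = 0.24; S = -570 + 0.24Y

MPS = 1 − MPC = 1 − 0.76 = 0.24
S = Y − C = -570 + 0.24Y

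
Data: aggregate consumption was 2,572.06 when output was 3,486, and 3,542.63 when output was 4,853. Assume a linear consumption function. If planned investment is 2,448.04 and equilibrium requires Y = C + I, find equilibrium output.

Y = 8776

MPC = (3542.63 − 2572.06)/(4853 − 3486) = 970.57/1367 = 0.71
a = 2572.06 − 0.71(3486) = 97
Equilibrium: Y = 97 + 0.71Y + 2448.04
0.29Y = 2545.04, so Y = 2545.04/0.29 = 8776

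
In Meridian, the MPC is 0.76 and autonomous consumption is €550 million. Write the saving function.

S = -550 + 0.24Y

S = Y − C = Y − (550 + 0.76Y) = -550 + (1 − 0.76)Y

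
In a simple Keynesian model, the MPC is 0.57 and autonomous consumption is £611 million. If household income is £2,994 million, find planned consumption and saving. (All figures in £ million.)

C = 611 + 0.57(2994) = 611 + 1706.58 = 2317.58
S = Y − C = 2994 − 2317.58 = 676.42

C = 2317.58; S = 676.42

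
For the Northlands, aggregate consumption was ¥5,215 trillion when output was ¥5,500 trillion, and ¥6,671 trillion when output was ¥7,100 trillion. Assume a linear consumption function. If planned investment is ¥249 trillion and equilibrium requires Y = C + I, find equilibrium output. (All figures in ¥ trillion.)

Y = 5100

MPC = (6671 − 5215)/(7100 − 5500) = 1456/1600 = 0.91
a = 5215 − 0.91(5500) = 210
Equilibrium: Y = 210 + 0.91Y + 249
0.09Y = 459, so Y = 459/0.09 = 5100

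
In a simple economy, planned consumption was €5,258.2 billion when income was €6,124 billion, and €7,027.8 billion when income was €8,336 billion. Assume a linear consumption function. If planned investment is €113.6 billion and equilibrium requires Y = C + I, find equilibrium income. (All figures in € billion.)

MPC = (7027.8 − 5258.2)/(8336 − 6124) = 1769.6/2212 = 0.8
a = 5258.2 − 0.8(6124) = 359
Equilibrium: Y = 359 + 0.8Y + 113.6
0.2Y = 472.6, so Y = 472.6/0.2 = 2363

Y = 2363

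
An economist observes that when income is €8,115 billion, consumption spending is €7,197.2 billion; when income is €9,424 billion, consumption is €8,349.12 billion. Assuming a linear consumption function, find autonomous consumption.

a = 56

MPC = ΔC/ΔY = (8349.12 − 7197.2)/(9424 − 8115) = 1151.92/1309 = 0.88
a = C − MPC·Y = 7197.2 − 0.88(8115) = 7197.2 − 7141.2 = 56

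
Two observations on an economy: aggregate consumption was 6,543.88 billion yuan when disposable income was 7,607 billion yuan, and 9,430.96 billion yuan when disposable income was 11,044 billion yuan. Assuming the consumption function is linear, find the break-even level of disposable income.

Y = 962.5

MPC = (9430.96 − 6543.88)/(11044 − 7607) = 2887.08/3437 = 0.84
a = 6543.88 − 0.84(7607) = 6543.88 − 6389.88 = 154
Break-even: Y = a/(1−MPC) = 154/0.16 = 962.5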